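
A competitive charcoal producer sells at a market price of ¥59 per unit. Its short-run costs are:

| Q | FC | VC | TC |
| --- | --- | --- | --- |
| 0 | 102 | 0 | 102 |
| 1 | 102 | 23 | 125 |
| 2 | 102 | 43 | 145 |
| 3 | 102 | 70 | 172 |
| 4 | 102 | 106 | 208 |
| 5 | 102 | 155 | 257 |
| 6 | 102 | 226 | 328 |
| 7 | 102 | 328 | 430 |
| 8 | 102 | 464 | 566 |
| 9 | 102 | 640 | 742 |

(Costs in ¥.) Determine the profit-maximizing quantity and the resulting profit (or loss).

Q = 5; profit = ¥38

Tabulate TR − TC: Q=0: -102; Q=1: -66; Q=2: -27; Q=3: 5; Q=4: 28; Q=5: 38; Q=6: 26; Q=7: -17; Q=8: -94; Q=9: -211.
Profit is maximized at Q = 5. AVC there is 155/5 = ¥31 ≤ P, so producing beats shutting down (which would give -¥102).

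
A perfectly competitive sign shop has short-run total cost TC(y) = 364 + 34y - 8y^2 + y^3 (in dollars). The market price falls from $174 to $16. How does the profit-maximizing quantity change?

MC = 34 - 16y + 3y^2; the shutdown threshold is min AVC = $18 (at y = 4).
With P = $174 above the shutdown price, P = MC gives y = 10.
At P = $16 < min AVC = $18, price no longer covers variable cost at any output, so the firm shuts down: y = 0.

Output falls from 10 to 0 (the firm shuts down)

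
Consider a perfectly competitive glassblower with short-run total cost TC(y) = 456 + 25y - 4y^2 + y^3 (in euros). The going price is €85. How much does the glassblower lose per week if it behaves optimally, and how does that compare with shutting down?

Profit = -€168 at y = 6

AVC = 25 - 4y + y^2 has its minimum €21 at y = 2; price €85 clears that bar, so the firm operates.
MC = 25 - 8y + 3y^2. Setting P = MC and taking the root on the rising branch gives y* = 6.
TR = 85·6 = 510. TC = 456 + 222 = 678. Profit = 510 − 678 = -€168.
By producing, the firm covers all variable cost plus €288 of fixed cost; shutting down would lose the full €456.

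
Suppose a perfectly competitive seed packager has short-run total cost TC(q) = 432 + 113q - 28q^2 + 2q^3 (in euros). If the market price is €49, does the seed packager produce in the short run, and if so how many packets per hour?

Produce at q = 8

Variable cost is VC = 113q - 28q^2 + 2q^3, so AVC = VC/q = 113 - 28q + 2q^2 and MC = dTC/dq = 113 - 56q + 6q^2.
The AVC parabola has its vertex at q = 28/4 = 7, where AVC = 113 - 28·7 + 2·7^2 = €15.
Since P = €49 ≥ min AVC = €15, price covers variable cost and the firm should produce.
Set P = MC: 49 = 113 - 56q + 6q^2 → 64 - 56q + 6q^2 = 0. The roots are q = 4/3 and q = 8; the profit-maximizing output is on the rising part of MC, so q* = 8.
Check: AVC at q = 8 is €17 ≤ P, so revenue covers variable cost.
Profit = P·q − TC = 49·8 − 568 = -€176, a loss, but smaller than the €432 fixed cost the firm would lose by shutting down.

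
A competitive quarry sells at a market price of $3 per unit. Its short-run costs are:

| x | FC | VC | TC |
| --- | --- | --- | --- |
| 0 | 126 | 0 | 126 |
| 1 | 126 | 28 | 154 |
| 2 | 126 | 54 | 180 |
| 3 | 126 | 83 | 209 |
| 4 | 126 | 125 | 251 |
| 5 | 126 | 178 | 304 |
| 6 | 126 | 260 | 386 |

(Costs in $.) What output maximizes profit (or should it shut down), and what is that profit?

x = 0 (shut down); profit = -$126

Tabulate TR − TC: x=0: -126; x=1: -151; x=2: -174; x=3: -200; x=4: -239; x=5: -289; x=6: -368.
Profit is highest at x = 0. Equivalently, the lowest AVC in the table is 54/2 ≈ $27 at x = 2, and P = $3 falls below it — price never covers variable cost, so the firm shuts down and loses only its fixed cost.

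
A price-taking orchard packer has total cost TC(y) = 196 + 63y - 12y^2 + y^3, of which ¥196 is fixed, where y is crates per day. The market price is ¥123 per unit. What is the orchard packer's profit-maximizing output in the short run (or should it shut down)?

Produce at y = 10

Strip out fixed cost: VC = 63y - 12y^2 + y^3. Then AVC = 63 - 12y + y^2 and MC = 63 - 24y + 3y^2.
The AVC parabola has its vertex at y = 12/2 = 6, where AVC = 63 - 12·6 + 6^2 = ¥27.
P = ¥123 exceeds min AVC = ¥27, so the firm stays open.
Set P = MC: 123 = 63 - 24y + 3y^2 → -60 - 24y + 3y^2 = 0. The roots are y = -2 and y = 10; the profit-maximizing output is on the rising part of MC, so y* = 10.
Check: AVC at y = 10 is ¥43 ≤ P, so revenue covers variable cost.
Profit = P·y − TC = 123·10 − 626 = ¥604.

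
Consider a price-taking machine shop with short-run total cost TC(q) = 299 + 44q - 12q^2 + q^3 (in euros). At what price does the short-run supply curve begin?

€8 per unit

The shutdown price is the minimum of AVC. VC = 44q - 12q^2 + q^3, so AVC = 44 - 12q + q^2.
At the minimum of AVC, MC = AVC. MC = 44 - 24q + 3q^2; setting MC = AVC gives 2q^2 - 12q = 0, so q = 6. min AVC = 8.
So the shutdown price is €8.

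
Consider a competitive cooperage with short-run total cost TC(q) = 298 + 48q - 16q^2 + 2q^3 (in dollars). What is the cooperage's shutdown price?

$16 per unit

The shutdown price is the minimum of AVC. VC = 48q - 16q^2 + 2q^3, so AVC = 48 - 16q + 2q^2.
dAVC/dq = -16 + 4q = 0 gives q = 4. min AVC = 48 - 16·4 + 2·4^2 = 16.
The firm shuts down for any P below $16.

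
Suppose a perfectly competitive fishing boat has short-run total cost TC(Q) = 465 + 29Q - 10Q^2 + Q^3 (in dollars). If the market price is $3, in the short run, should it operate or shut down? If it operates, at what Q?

Shut down

Variable cost is VC = 29Q - 10Q^2 + Q^3, so AVC = VC/Q = 29 - 10Q + Q^2 and MC = dTC/dQ = 29 - 20Q + 3Q^2.
AVC is minimized where dAVC/dQ = -10 + 2Q = 0, at Q = 5; min AVC = 29 - 10·5 + 5^2 = $4.
P = $3 lies below min AVC = $4; no output level covers variable cost.
The firm minimizes its loss by shutting down and losing only its fixed cost of $465.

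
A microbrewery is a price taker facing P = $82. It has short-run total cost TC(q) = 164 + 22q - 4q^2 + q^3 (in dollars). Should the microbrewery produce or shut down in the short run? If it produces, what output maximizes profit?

From TC, MC = TC'(q) = 22 - 8q + 3q^2 and AVC = VC/q = 22 - 4q + q^2.
AVC is minimized where dAVC/dq = -4 + 2q = 0, at q = 2; min AVC = 22 - 4·2 + 2^2 = $18.
Since P = $82 ≥ min AVC = $18, price covers variable cost and the firm should produce.
P = MC gives -60 - 8q + 3q^2 = 0, with roots -10/3 and 6. Take the larger (rising MC): q* = 6.
Check: AVC at q = 6 is $34 ≤ P, so revenue covers variable cost.
Profit = P·q − TC = 82·6 − 368 = $124.

Produce at q = 6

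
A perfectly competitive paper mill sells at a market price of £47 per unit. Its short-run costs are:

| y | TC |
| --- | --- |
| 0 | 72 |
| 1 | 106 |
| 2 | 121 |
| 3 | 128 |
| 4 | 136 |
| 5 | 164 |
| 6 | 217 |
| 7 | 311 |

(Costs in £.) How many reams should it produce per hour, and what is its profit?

Tabulate TR − TC: y=0: -72; y=1: -59; y=2: -27; y=3: 13; y=4: 52; y=5: 71; y=6: 65; y=7: 18.
Profit is maximized at y = 5. AVC there is 92/5 = £18.40 ≤ P, so producing beats shutting down (which would give -£72).

y = 5; profit = £71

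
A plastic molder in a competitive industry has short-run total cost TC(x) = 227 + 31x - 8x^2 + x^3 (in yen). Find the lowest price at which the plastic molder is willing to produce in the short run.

Short-run supply begins at min AVC. From VC = 31x - 8x^2 + x^3, AVC = 31 - 8x + x^2.
At the minimum of AVC, MC = AVC. MC = 31 - 16x + 3x^2; setting MC = AVC gives 2x^2 - 8x = 0, so x = 4. min AVC = 15.
For P < ¥15 the firm produces nothing.

¥15 per unit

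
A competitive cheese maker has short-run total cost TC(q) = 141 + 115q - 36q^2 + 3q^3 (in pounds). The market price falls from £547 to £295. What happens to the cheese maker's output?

AVC = 115 - 36q + 3q^2, minimized at q = 6 where min AVC = £7. MC = 115 - 72q + 9q^2.
With P = £547 above the shutdown price, P = MC gives q = 12.
At P = £295 ≥ min AVC, set P = MC: q = 10. The firm stays open but cuts output.

Output falls from 12 to 10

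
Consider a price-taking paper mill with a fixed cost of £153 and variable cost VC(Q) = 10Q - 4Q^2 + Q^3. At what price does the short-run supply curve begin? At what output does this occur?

Short-run supply begins at min AVC. From VC = 10Q - 4Q^2 + Q^3, AVC = 10 - 4Q + Q^2.
At the minimum of AVC, MC = AVC. MC = 10 - 8Q + 3Q^2; setting MC = AVC gives 2Q^2 - 4Q = 0, so Q = 2. min AVC = 6.
For P < £6 the firm produces nothing.

£6 per unit, at Q = 2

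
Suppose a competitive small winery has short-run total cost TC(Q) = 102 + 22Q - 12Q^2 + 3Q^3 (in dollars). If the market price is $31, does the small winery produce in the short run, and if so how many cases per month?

Produce at Q = 3

Variable cost is VC = 22Q - 12Q^2 + 3Q^3, so AVC = VC/Q = 22 - 12Q + 3Q^2 and MC = dTC/dQ = 22 - 24Q + 9Q^2.
The AVC parabola has its vertex at Q = 12/6 = 2, where AVC = 22 - 12·2 + 3·2^2 = $10.
Because $31 ≥ $10, revenue can cover variable cost; the firm operates.
Set P = MC: 31 = 22 - 24Q + 9Q^2 → -9 - 24Q + 9Q^2 = 0. The roots are Q = -1/3 and Q = 3; the profit-maximizing output is on the rising part of MC, so Q* = 3.
Check: AVC at Q = 3 is $13 ≤ P, so revenue covers variable cost.
Profit = P·Q − TC = 31·3 − 141 = -$48, a loss, but smaller than the $102 fixed cost the firm would lose by shutting down.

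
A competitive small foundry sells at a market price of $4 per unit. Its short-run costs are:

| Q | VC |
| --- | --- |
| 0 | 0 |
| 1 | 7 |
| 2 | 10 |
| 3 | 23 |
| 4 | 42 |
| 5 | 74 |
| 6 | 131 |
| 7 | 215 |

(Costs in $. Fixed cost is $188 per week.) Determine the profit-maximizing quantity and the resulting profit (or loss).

Q = 0 (shut down); profit = -$188

Tabulate TR − TC: Q=0: -188; Q=1: -191; Q=2: -190; Q=3: -199; Q=4: -214; Q=5: -242; Q=6: -295; Q=7: -375.
Profit is highest at Q = 0. Equivalently, the lowest AVC in the table is 10/2 ≈ $5 at Q = 2, and P = $4 falls below it — price never covers variable cost, so the firm shuts down and loses only its fixed cost.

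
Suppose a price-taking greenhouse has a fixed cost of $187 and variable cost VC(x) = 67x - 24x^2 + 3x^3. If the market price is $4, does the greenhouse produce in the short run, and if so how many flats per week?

Shut down

From TC, MC = TC'(x) = 67 - 48x + 9x^2 and AVC = VC/x = 67 - 24x + 3x^2.
AVC is minimized where dAVC/dx = -24 + 6x = 0, at x = 4; min AVC = 67 - 24·4 + 3·4^2 = $19.
Since P = $4 < min AVC = $19, price fails to cover variable cost at any output.
Shutting down limits the loss to fixed cost, $187.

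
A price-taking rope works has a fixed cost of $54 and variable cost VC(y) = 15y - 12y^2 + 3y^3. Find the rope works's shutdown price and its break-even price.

AVC = 15 - 12y + 3y^2; minimized at y = 2, giving min AVC = $3. That is the shutdown price.
ATC = 54/y + 15 - 12y + 3y^2. Setting dATC/dy = −54/y^2 − 12 + 6y = 0 gives y = 3 (since 6·3^3 − 12·3^2 = 54).
min ATC = 54/3 + 15 − 12·3 + 3·3^2 = $24. That is the break-even price.
Between these two prices the firm operates at a loss; above $24 it earns a profit.

Shutdown price = $3; break-even price = $24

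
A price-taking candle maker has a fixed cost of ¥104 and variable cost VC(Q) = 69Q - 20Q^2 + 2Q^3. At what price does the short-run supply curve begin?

¥19 per unit

The shutdown price is the minimum of AVC. VC = 69Q - 20Q^2 + 2Q^3, so AVC = 69 - 20Q + 2Q^2.
dAVC/dQ = -20 + 4Q = 0 gives Q = 5. min AVC = 69 - 20·5 + 2·5^2 = 19.
So the shutdown price is ¥19.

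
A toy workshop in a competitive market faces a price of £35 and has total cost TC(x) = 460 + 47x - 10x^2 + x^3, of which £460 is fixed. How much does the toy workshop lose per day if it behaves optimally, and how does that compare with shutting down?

AVC = 47 - 10x + x^2 has its minimum £22 at x = 5; price £35 clears that bar, so the firm operates.
With MC = 47 - 20x + 3x^2, P = MC on the upward-sloping part at x* = 6.
TR = 35·6 = 210. TC = 460 + 138 = 598. Profit = 210 − 598 = -£388.
That loss of £388 beats the £460 the firm would lose by shutting down; producing recovers £72 of fixed cost.

Profit = -£388 at x = 6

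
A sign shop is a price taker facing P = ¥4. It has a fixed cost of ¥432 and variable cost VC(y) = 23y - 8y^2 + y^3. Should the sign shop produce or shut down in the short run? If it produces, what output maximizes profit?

From TC, MC = TC'(y) = 23 - 16y + 3y^2 and AVC = VC/y = 23 - 8y + y^2.
AVC hits its minimum where MC = AVC, at y = 4, giving min AVC = 23 - 8·4 + 4^2 = ¥7.
P = ¥4 lies below min AVC = ¥7; no output level covers variable cost.
The firm minimizes its loss by shutting down and losing only its fixed cost of ¥432.

Shut down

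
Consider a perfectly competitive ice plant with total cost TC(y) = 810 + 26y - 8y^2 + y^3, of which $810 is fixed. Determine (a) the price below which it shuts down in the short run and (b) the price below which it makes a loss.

AVC = 26 - 8y + y^2; minimized at y = 4, giving min AVC = $10. That is the shutdown price.
ATC = 810/y + 26 - 8y + y^2. Setting dATC/dy = −810/y^2 − 8 + 2y = 0 gives y = 9 (since 2·9^3 − 8·9^2 = 810).
min ATC = 810/9 + 26 − 8·9 + 9^2 = $125. That is the break-even price.
Between these two prices the firm operates at a loss; above $125 it earns a profit.

Shutdown price = $10; break-even price = $125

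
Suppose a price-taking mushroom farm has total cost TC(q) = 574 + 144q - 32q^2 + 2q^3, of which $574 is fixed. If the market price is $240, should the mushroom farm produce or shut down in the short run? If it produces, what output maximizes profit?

Strip out fixed cost: VC = 144q - 32q^2 + 2q^3. Then AVC = 144 - 32q + 2q^2 and MC = 144 - 64q + 6q^2.
AVC is minimized where dAVC/dq = -32 + 4q = 0, at q = 8; min AVC = 144 - 32·8 + 2·8^2 = $16.
P = $240 exceeds min AVC = $16, so the firm stays open.
Solving P = MC: -96 - 64q + 6q^2 = 0 ⇒ q = -4/3 or 12. On the upward-sloping branch, q* = 12.
Check: AVC at q = 12 is $48 ≤ P, so revenue covers variable cost.
Profit = P·q − TC = 240·12 − 1150 = $1730.

Produce at q = 12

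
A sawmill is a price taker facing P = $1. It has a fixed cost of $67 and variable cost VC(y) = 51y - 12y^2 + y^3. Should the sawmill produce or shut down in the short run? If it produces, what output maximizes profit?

Shut down

Variable cost is VC = 51y - 12y^2 + y^3, so AVC = VC/y = 51 - 12y + y^2 and MC = dTC/dy = 51 - 24y + 3y^2.
AVC hits its minimum where MC = AVC, at y = 6, giving min AVC = 51 - 12·6 + 6^2 = $15.
With P < min AVC ($1 < $15), every unit sold adds to the loss.
Best response: produce nothing and absorb the $67 fixed cost.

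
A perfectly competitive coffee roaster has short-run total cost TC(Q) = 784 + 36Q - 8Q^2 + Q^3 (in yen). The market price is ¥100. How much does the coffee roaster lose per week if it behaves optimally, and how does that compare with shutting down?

Profit = -¥272 at Q = 8

AVC = 36 - 8Q + Q^2 has its minimum ¥20 at Q = 4; price ¥100 clears that bar, so the firm operates.
With MC = 36 - 16Q + 3Q^2, P = MC on the upward-sloping part at Q* = 8.
TR = 100·8 = 800. TC = 784 + 288 = 1072. Profit = 800 − 1072 = -¥272.
That loss of ¥272 beats the ¥784 the firm would lose by shutting down; producing recovers ¥512 of fixed cost.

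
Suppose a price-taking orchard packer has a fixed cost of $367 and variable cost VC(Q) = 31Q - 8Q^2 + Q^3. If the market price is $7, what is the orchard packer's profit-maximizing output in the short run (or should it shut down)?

Shut down

From TC, MC = TC'(Q) = 31 - 16Q + 3Q^2 and AVC = VC/Q = 31 - 8Q + Q^2.
AVC hits its minimum where MC = AVC, at Q = 4, giving min AVC = 31 - 8·4 + 4^2 = $15.
P = $7 lies below min AVC = $15; no output level covers variable cost.
Shutting down limits the loss to fixed cost, $367.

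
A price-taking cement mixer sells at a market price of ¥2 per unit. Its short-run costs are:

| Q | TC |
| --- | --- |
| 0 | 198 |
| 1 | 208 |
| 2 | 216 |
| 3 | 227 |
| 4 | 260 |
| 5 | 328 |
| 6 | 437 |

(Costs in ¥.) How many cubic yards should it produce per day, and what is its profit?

Q = 0 (shut down); profit = -¥198

Compute π = P·Q − TC at each output: Q=0: -198; Q=1: -206; Q=2: -212; Q=3: -221; Q=4: -252; Q=5: -318; Q=6: -425.
Profit is highest at Q = 0. Equivalently, the lowest AVC in the table is 18/2 ≈ ¥9 at Q = 2, and P = ¥2 falls below it — price never covers variable cost, so the firm shuts down and loses only its fixed cost.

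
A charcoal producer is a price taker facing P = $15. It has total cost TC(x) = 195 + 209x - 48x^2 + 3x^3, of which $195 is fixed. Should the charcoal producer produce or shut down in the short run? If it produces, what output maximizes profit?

From TC, MC = TC'(x) = 209 - 96x + 9x^2 and AVC = VC/x = 209 - 48x + 3x^2.
AVC is minimized where dAVC/dx = -48 + 6x = 0, at x = 8; min AVC = 209 - 48·8 + 3·8^2 = $17.
P = $15 lies below min AVC = $17; no output level covers variable cost.
Shutting down limits the loss to fixed cost, $195.

Shut down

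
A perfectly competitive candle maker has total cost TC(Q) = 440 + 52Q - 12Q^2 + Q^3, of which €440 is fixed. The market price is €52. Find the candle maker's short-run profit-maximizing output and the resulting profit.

AVC = 52 - 12Q + Q^2; min AVC = €16 at Q = 6. Since P = €52 ≥ min AVC, the firm produces.
With MC = 52 - 24Q + 3Q^2, P = MC on the upward-sloping part at Q* = 8.
TR = 52·8 = 416. TC = 440 + 160 = 600. Profit = 416 − 600 = -€184.
By producing, the firm covers all variable cost plus €256 of fixed cost; shutting down would lose the full €440.

Profit = -€184 at Q = 8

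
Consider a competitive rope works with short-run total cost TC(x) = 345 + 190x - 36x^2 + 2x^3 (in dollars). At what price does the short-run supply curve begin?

Short-run supply begins at min AVC. From VC = 190x - 36x^2 + 2x^3, AVC = 190 - 36x + 2x^2.
At the minimum of AVC, MC = AVC. MC = 190 - 72x + 6x^2; setting MC = AVC gives 4x^2 - 36x = 0, so x = 9. min AVC = 28.
The firm shuts down for any P below $28.

$28 per unit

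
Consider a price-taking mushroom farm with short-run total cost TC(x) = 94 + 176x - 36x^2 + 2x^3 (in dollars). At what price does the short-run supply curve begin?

The firm shuts down when price falls below the minimum of average variable cost. AVC = VC/x = 176 - 36x + 2x^2.
dAVC/dx = -36 + 4x = 0 gives x = 9. min AVC = 176 - 36·9 + 2·9^2 = 14.
So the shutdown price is $14.

$14 per unit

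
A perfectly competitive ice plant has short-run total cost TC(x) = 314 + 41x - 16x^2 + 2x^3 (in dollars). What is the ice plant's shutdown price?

$9 per unit

Short-run supply begins at min AVC. From VC = 41x - 16x^2 + 2x^3, AVC = 41 - 16x + 2x^2.
dAVC/dx = -16 + 4x = 0 gives x = 4. min AVC = 41 - 16·4 + 2·4^2 = 9.
The firm shuts down for any P below $9.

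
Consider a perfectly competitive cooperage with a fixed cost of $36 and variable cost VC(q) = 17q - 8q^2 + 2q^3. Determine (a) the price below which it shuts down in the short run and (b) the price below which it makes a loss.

Shutdown price = $9; break-even price = $23

Shutdown price = min AVC. AVC = 17 - 8q + 2q^2, with vertex at q = 2 and minimum $9.
ATC = 36/q + 17 - 8q + 2q^2. Setting dATC/dq = −36/q^2 − 8 + 4q = 0 gives q = 3 (since 4·3^3 − 8·3^2 = 36).
min ATC = 36/3 + 17 − 8·3 + 2·3^2 = $23. That is the break-even price.
For $9 ≤ P < $23 the firm produces at a loss; below $9 it shuts down.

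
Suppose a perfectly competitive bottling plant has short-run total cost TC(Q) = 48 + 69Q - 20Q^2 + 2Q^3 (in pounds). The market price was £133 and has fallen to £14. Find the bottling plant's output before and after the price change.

Output falls from 8 to 0 (the firm shuts down)

MC = 69 - 40Q + 6Q^2; the shutdown threshold is min AVC = £19 (at Q = 5).
With P = £133 above the shutdown price, P = MC gives Q = 8.
At P = £14 < min AVC = £19, price no longer covers variable cost at any output, so the firm shuts down: Q = 0.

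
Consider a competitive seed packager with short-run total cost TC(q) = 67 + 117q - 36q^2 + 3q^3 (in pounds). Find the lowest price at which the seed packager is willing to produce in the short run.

Short-run supply begins at min AVC. From VC = 117q - 36q^2 + 3q^3, AVC = 117 - 36q + 3q^2.
dAVC/dq = -36 + 6q = 0 gives q = 6. min AVC = 117 - 36·6 + 3·6^2 = 9.
So the shutdown price is £9.

£9 per unit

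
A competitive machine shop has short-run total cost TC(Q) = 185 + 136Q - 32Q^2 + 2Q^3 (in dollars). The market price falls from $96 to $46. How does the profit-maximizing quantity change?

Output falls from 10 to 9

AVC = 136 - 32Q + 2Q^2, minimized at Q = 8 where min AVC = $8. MC = 136 - 64Q + 6Q^2.
With P = $96 above the shutdown price, P = MC gives Q = 10.
At P = $46 ≥ min AVC, set P = MC: Q = 9. The firm stays open but cuts output.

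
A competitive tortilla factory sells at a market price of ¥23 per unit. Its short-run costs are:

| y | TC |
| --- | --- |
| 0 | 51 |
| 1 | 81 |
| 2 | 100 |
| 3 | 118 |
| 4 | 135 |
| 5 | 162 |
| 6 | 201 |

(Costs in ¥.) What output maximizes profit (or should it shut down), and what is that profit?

y = 4; profit = -¥43

Tabulate TR − TC: y=0: -51; y=1: -58; y=2: -54; y=3: -49; y=4: -43; y=5: -47; y=6: -63.
Profit is maximized at y = 4. AVC there is 84/4 = ¥21 ≤ P, so producing beats shutting down (which would give -¥51).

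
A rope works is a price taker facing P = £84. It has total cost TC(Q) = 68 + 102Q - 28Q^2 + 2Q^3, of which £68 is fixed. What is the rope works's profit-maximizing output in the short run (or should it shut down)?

From TC, MC = TC'(Q) = 102 - 56Q + 6Q^2 and AVC = VC/Q = 102 - 28Q + 2Q^2.
AVC is minimized where dAVC/dQ = -28 + 4Q = 0, at Q = 7; min AVC = 102 - 28·7 + 2·7^2 = £4.
Since P = £84 ≥ min AVC = £4, price covers variable cost and the firm should produce.
P = MC gives 18 - 56Q + 6Q^2 = 0, with roots 1/3 and 9. Take the larger (rising MC): Q* = 9.
Check: AVC at Q = 9 is £12 ≤ P, so revenue covers variable cost.
Profit = P·Q − TC = 84·9 − 176 = £580.

Produce at Q = 9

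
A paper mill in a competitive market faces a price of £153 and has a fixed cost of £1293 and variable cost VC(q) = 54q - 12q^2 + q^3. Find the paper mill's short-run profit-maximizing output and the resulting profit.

Profit = -£83 at q = 11

AVC = 54 - 12q + q^2; min AVC = £18 at q = 6. Since P = £153 ≥ min AVC, the firm produces.
MC = 54 - 24q + 3q^2. Setting P = MC and taking the root on the rising branch gives q* = 11.
TR = 153·11 = 1683. TC = 1293 + 473 = 1766. Profit = 1683 − 1766 = -£83.
By producing, the firm covers all variable cost plus £1210 of fixed cost; shutting down would lose the full £1293.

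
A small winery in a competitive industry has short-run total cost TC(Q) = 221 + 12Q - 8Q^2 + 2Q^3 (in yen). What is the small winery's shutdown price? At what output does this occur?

¥4 per unit, at Q = 2

The firm shuts down when price falls below the minimum of average variable cost. AVC = VC/Q = 12 - 8Q + 2Q^2.
dAVC/dQ = -8 + 4Q = 0 gives Q = 2. min AVC = 12 - 8·2 + 2·2^2 = 4.
For P < ¥4 the firm produces nothing.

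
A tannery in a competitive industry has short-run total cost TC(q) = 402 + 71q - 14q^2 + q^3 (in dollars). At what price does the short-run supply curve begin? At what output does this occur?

$22 per unit, at q = 7

The shutdown price is the minimum of AVC. VC = 71q - 14q^2 + q^3, so AVC = 71 - 14q + q^2.
At the minimum of AVC, MC = AVC. MC = 71 - 28q + 3q^2; setting MC = AVC gives 2q^2 - 14q = 0, so q = 7. min AVC = 22.
So the shutdown price is $22.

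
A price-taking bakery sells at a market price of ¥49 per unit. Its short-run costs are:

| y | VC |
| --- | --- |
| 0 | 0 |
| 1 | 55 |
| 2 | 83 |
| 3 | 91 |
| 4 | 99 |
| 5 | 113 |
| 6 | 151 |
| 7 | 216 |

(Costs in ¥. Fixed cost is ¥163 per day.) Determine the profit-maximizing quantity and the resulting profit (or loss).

y = 6; profit = -¥20

Tabulate TR − TC: y=0: -163; y=1: -169; y=2: -148; y=3: -107; y=4: -66; y=5: -31; y=6: -20; y=7: -36.
Profit is maximized at y = 6. AVC there is 151/6 = ¥25.17 ≤ P, so producing beats shutting down (which would give -¥163).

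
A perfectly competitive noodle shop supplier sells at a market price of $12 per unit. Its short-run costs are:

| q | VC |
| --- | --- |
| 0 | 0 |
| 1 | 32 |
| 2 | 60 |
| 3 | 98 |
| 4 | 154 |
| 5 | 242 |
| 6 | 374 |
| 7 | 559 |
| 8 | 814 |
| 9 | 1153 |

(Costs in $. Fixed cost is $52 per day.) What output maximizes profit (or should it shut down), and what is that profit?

Profit at each row (π = 12q − TC): q=0: -52; q=1: -72; q=2: -88; q=3: -114; q=4: -158; q=5: -234; q=6: -354; q=7: -527; q=8: -770; q=9: -1097.
Profit is highest at q = 0. Equivalently, the lowest AVC in the table is 60/2 ≈ $30 at q = 2, and P = $12 falls below it — price never covers variable cost, so the firm shuts down and loses only its fixed cost.

q = 0 (shut down); profit = -$52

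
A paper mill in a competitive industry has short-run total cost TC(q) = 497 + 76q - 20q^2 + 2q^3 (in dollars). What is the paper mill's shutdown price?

The firm shuts down when price falls below the minimum of average variable cost. AVC = VC/q = 76 - 20q + 2q^2.
At the minimum of AVC, MC = AVC. MC = 76 - 40q + 6q^2; setting MC = AVC gives 4q^2 - 20q = 0, so q = 5. min AVC = 26.
The firm shuts down for any P below $26.

$26 per unit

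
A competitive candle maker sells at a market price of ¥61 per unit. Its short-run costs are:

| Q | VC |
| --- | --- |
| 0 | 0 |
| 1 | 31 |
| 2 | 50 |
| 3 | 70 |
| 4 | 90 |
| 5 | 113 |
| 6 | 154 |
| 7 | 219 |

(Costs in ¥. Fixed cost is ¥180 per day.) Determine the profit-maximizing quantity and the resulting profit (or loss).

Q = 6; profit = ¥32

Profit at each row (π = 61Q − TC): Q=0: -180; Q=1: -150; Q=2: -108; Q=3: -67; Q=4: -26; Q=5: 12; Q=6: 32; Q=7: 28.
Profit is maximized at Q = 6. AVC there is 154/6 = ¥25.67 ≤ P, so producing beats shutting down (which would give -¥180).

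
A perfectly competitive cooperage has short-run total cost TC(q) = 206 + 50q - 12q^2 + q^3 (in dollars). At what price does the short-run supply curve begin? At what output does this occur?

$14 per unit, at q = 6

The firm shuts down when price falls below the minimum of average variable cost. AVC = VC/q = 50 - 12q + q^2.
At the minimum of AVC, MC = AVC. MC = 50 - 24q + 3q^2; setting MC = AVC gives 2q^2 - 12q = 0, so q = 6. min AVC = 14.
The firm shuts down for any P below $14.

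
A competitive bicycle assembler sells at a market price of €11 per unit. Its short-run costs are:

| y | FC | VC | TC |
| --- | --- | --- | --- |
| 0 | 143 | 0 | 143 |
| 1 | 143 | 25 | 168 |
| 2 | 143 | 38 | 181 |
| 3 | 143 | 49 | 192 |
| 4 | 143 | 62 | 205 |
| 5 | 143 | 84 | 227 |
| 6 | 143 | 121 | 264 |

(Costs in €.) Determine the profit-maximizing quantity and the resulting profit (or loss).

y = 0 (shut down); profit = -€143

Tabulate TR − TC: y=0: -143; y=1: -157; y=2: -159; y=3: -159; y=4: -161; y=5: -172; y=6: -198.
Profit is highest at y = 0. Equivalently, the lowest AVC in the table is 62/4 ≈ €15.50 at y = 4, and P = €11 falls below it — price never covers variable cost, so the firm shuts down and loses only its fixed cost.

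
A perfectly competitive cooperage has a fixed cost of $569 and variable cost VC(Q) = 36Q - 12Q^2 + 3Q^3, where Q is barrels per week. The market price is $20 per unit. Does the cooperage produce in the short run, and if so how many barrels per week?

Shut down

Strip out fixed cost: VC = 36Q - 12Q^2 + 3Q^3. Then AVC = 36 - 12Q + 3Q^2 and MC = 36 - 24Q + 9Q^2.
The AVC parabola has its vertex at Q = 12/6 = 2, where AVC = 36 - 12·2 + 3·2^2 = $24.
Since P = $20 < min AVC = $24, price fails to cover variable cost at any output.
Best response: produce nothing and absorb the $569 fixed cost.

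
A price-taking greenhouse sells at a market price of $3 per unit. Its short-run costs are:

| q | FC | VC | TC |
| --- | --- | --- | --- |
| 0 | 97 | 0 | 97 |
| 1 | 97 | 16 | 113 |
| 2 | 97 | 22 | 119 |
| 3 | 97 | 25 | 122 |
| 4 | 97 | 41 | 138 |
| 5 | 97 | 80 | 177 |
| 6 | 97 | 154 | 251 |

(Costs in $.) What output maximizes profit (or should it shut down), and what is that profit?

Compute π = P·q − TC at each output: q=0: -97; q=1: -110; q=2: -113; q=3: -113; q=4: -126; q=5: -162; q=6: -233.
Profit is highest at q = 0. Equivalently, the lowest AVC in the table is 25/3 ≈ $8.33 at q = 3, and P = $3 falls below it — price never covers variable cost, so the firm shuts down and loses only its fixed cost.

q = 0 (shut down); profit = -$97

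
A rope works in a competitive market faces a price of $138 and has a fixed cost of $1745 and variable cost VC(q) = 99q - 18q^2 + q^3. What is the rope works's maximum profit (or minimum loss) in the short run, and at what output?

AVC = 99 - 18q + q^2 has its minimum $18 at q = 9; price $138 clears that bar, so the firm operates.
With MC = 99 - 36q + 3q^2, P = MC on the upward-sloping part at q* = 13.
TR = 138·13 = 1794. TC = 1745 + 442 = 2187. Profit = 1794 − 2187 = -$393.
By producing, the firm covers all variable cost plus $1352 of fixed cost; shutting down would lose the full $1745.

Profit = -$393 at q = 13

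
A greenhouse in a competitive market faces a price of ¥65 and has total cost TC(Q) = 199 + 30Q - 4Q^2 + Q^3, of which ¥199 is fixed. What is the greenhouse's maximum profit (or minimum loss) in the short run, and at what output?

Profit = -¥49 at Q = 5

AVC = 30 - 4Q + Q^2; min AVC = ¥26 at Q = 2. Since P = ¥65 ≥ min AVC, the firm produces.
MC = 30 - 8Q + 3Q^2. Setting P = MC and taking the root on the rising branch gives Q* = 5.
TR = 65·5 = 325. TC = 199 + 175 = 374. Profit = 325 − 374 = -¥49.
By producing, the firm covers all variable cost plus ¥150 of fixed cost; shutting down would lose the full ¥199.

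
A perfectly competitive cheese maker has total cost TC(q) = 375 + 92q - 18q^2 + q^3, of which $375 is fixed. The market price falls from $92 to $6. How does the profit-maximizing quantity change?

AVC = 92 - 18q + q^2, minimized at q = 9 where min AVC = $11. MC = 92 - 36q + 3q^2.
With P = $92 above the shutdown price, P = MC gives q = 12.
At P = $6 < min AVC = $11, price no longer covers variable cost at any output, so the firm shuts down: q = 0.

Output falls from 12 to 0 (the firm shuts down)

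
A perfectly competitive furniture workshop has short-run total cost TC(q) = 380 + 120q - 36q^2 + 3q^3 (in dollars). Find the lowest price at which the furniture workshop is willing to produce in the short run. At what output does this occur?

Short-run supply begins at min AVC. From VC = 120q - 36q^2 + 3q^3, AVC = 120 - 36q + 3q^2.
dAVC/dq = -36 + 6q = 0 gives q = 6. min AVC = 120 - 36·6 + 3·6^2 = 12.
The firm shuts down for any P below $12.

$12 per unit, at q = 6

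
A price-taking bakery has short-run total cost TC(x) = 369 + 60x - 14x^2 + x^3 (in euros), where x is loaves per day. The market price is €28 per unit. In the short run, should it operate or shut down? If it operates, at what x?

Produce at x = 8

Variable cost is VC = 60x - 14x^2 + x^3, so AVC = VC/x = 60 - 14x + x^2 and MC = dTC/dx = 60 - 28x + 3x^2.
AVC is minimized where dAVC/dx = -14 + 2x = 0, at x = 7; min AVC = 60 - 14·7 + 7^2 = €11.
P = €28 exceeds min AVC = €11, so the firm stays open.
Set P = MC: 28 = 60 - 28x + 3x^2 → 32 - 28x + 3x^2 = 0. The roots are x = 4/3 and x = 8; the profit-maximizing output is on the rising part of MC, so x* = 8.
Check: AVC at x = 8 is €12 ≤ P, so revenue covers variable cost.
Profit = P·x − TC = 28·8 − 465 = -€241, a loss, but smaller than the €369 fixed cost the firm would lose by shutting down.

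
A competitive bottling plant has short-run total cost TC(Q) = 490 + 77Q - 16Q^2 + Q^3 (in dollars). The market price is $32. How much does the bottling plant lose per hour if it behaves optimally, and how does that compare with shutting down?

AVC = 77 - 16Q + Q^2; min AVC = $13 at Q = 8. Since P = $32 ≥ min AVC, the firm produces.
With MC = 77 - 32Q + 3Q^2, P = MC on the upward-sloping part at Q* = 9.
TR = 32·9 = 288. TC = 490 + 126 = 616. Profit = 288 − 616 = -$328.
That loss of $328 beats the $490 the firm would lose by shutting down; producing recovers $162 of fixed cost.

Profit = -$328 at Q = 9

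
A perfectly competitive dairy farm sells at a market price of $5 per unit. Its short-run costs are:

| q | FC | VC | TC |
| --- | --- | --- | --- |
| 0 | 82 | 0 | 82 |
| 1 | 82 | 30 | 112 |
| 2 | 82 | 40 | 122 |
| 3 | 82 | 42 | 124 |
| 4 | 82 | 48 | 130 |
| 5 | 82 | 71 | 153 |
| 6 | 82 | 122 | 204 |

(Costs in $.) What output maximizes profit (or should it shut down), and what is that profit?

q = 0 (shut down); profit = -$82

Compute π = P·q − TC at each output: q=0: -82; q=1: -107; q=2: -112; q=3: -109; q=4: -110; q=5: -128; q=6: -174.
Profit is highest at q = 0. Equivalently, the lowest AVC in the table is 48/4 ≈ $12 at q = 4, and P = $5 falls below it — price never covers variable cost, so the firm shuts down and loses only its fixed cost.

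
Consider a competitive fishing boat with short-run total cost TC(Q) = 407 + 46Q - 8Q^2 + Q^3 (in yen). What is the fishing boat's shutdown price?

¥30 per unit

The firm shuts down when price falls below the minimum of average variable cost. AVC = VC/Q = 46 - 8Q + Q^2.
At the minimum of AVC, MC = AVC. MC = 46 - 16Q + 3Q^2; setting MC = AVC gives 2Q^2 - 8Q = 0, so Q = 4. min AVC = 30.
So the shutdown price is ¥30.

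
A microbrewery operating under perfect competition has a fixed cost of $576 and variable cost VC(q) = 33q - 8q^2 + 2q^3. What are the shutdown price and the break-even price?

Shutdown price = $25; break-even price = $153

Shutdown price = min AVC. AVC = 33 - 8q + 2q^2, with vertex at q = 2 and minimum $25.
ATC = 576/q + 33 - 8q + 2q^2. Setting dATC/dq = −576/q^2 − 8 + 4q = 0 gives q = 6 (since 4·6^3 − 8·6^2 = 576).
min ATC = 576/6 + 33 − 8·6 + 2·6^2 = $153. That is the break-even price.
Between these two prices the firm operates at a loss; above $153 it earns a profit.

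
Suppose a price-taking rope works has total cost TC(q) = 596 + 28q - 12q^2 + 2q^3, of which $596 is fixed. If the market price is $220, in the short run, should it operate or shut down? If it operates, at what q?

Produce at q = 8

Strip out fixed cost: VC = 28q - 12q^2 + 2q^3. Then AVC = 28 - 12q + 2q^2 and MC = 28 - 24q + 6q^2.
AVC hits its minimum where MC = AVC, at q = 3, giving min AVC = 28 - 12·3 + 2·3^2 = $10.
P = $220 exceeds min AVC = $10, so the firm stays open.
Set P = MC: 220 = 28 - 24q + 6q^2 → -192 - 24q + 6q^2 = 0. The roots are q = -4 and q = 8; the profit-maximizing output is on the rising part of MC, so q* = 8.
Check: AVC at q = 8 is $60 ≤ P, so revenue covers variable cost.
Profit = P·q − TC = 220·8 − 1076 = $684.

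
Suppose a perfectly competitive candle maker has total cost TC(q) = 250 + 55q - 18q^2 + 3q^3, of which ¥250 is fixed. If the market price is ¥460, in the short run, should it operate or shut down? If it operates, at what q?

Produce at q = 9

From TC, MC = TC'(q) = 55 - 36q + 9q^2 and AVC = VC/q = 55 - 18q + 3q^2.
AVC hits its minimum where MC = AVC, at q = 3, giving min AVC = 55 - 18·3 + 3·3^2 = ¥28.
Since P = ¥460 ≥ min AVC = ¥28, price covers variable cost and the firm should produce.
Solving P = MC: -405 - 36q + 9q^2 = 0 ⇒ q = -5 or 9. On the upward-sloping branch, q* = 9.
Check: AVC at q = 9 is ¥136 ≤ P, so revenue covers variable cost.
Profit = P·q − TC = 460·9 − 1474 = ¥2666.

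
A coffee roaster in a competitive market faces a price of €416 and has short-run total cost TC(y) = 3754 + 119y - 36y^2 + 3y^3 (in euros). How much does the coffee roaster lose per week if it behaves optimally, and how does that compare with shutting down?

Profit = -€124 at y = 11

AVC = 119 - 36y + 3y^2; min AVC = €11 at y = 6. Since P = €416 ≥ min AVC, the firm produces.
MC = 119 - 72y + 9y^2. Setting P = MC and taking the root on the rising branch gives y* = 11.
TR = 416·11 = 4576. TC = 3754 + 946 = 4700. Profit = 4576 − 4700 = -€124.
By producing, the firm covers all variable cost plus €3630 of fixed cost; shutting down would lose the full €3754.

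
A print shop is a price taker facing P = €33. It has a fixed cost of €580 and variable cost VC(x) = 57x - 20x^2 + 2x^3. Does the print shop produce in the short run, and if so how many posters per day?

Produce at x = 6

Strip out fixed cost: VC = 57x - 20x^2 + 2x^3. Then AVC = 57 - 20x + 2x^2 and MC = 57 - 40x + 6x^2.
AVC hits its minimum where MC = AVC, at x = 5, giving min AVC = 57 - 20·5 + 2·5^2 = €7.
Because €33 ≥ €7, revenue can cover variable cost; the firm operates.
Solving P = MC: 24 - 40x + 6x^2 = 0 ⇒ x = 2/3 or 6. On the upward-sloping branch, x* = 6.
Check: AVC at x = 6 is €9 ≤ P, so revenue covers variable cost.
Profit = P·x − TC = 33·6 − 634 = -€436, a loss, but smaller than the €580 fixed cost the firm would lose by shutting down.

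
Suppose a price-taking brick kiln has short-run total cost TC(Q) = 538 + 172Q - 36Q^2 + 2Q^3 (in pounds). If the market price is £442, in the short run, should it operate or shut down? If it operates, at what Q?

Strip out fixed cost: VC = 172Q - 36Q^2 + 2Q^3. Then AVC = 172 - 36Q + 2Q^2 and MC = 172 - 72Q + 6Q^2.
AVC is minimized where dAVC/dQ = -36 + 4Q = 0, at Q = 9; min AVC = 172 - 36·9 + 2·9^2 = £10.
P = £442 exceeds min AVC = £10, so the firm stays open.
P = MC gives -270 - 72Q + 6Q^2 = 0, with roots -3 and 15. Take the larger (rising MC): Q* = 15.
Check: AVC at Q = 15 is £82 ≤ P, so revenue covers variable cost.
Profit = P·Q − TC = 442·15 − 1768 = £4862.

Produce at Q = 15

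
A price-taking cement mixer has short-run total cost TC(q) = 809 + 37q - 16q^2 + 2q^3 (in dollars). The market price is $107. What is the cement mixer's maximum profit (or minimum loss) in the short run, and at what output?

Profit = -$221 at q = 7

AVC = 37 - 16q + 2q^2; min AVC = $5 at q = 4. Since P = $107 ≥ min AVC, the firm produces.
MC = 37 - 32q + 6q^2. Setting P = MC and taking the root on the rising branch gives q* = 7.
TR = 107·7 = 749. TC = 809 + 161 = 970. Profit = 749 − 970 = -$221.
Shutting down would mean losing the fixed cost of $809, so operating at a loss of $221 is better by $588.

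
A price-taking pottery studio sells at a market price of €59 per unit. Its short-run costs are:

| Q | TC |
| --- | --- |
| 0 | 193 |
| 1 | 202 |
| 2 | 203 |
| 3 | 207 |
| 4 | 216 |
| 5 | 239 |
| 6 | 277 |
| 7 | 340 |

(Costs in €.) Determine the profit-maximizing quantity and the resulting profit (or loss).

Q = 6; profit = €77

Profit at each row (π = 59Q − TC): Q=0: -193; Q=1: -143; Q=2: -85; Q=3: -30; Q=4: 20; Q=5: 56; Q=6: 77; Q=7: 73.
Profit is maximized at Q = 6. AVC there is 84/6 = €14 ≤ P, so producing beats shutting down (which would give -€193).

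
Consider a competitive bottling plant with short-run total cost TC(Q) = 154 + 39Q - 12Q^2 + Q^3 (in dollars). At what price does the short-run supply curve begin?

The firm shuts down when price falls below the minimum of average variable cost. AVC = VC/Q = 39 - 12Q + Q^2.
At the minimum of AVC, MC = AVC. MC = 39 - 24Q + 3Q^2; setting MC = AVC gives 2Q^2 - 12Q = 0, so Q = 6. min AVC = 3.
For P < $3 the firm produces nothing.

$3 per unit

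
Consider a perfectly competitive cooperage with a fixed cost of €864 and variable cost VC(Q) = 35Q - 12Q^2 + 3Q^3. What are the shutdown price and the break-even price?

Shutdown price = €23; break-even price = €215

AVC = 35 - 12Q + 3Q^2; minimized at Q = 2, giving min AVC = €23. That is the shutdown price.
ATC = 864/Q + 35 - 12Q + 3Q^2. Setting dATC/dQ = −864/Q^2 − 12 + 6Q = 0 gives Q = 6 (since 6·6^3 − 12·6^2 = 864).
min ATC = 864/6 + 35 − 12·6 + 3·6^2 = €215. That is the break-even price.
Between these two prices the firm operates at a loss; above €215 it earns a profit.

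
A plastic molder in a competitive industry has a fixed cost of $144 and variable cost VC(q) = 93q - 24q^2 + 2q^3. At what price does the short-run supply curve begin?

The shutdown price is the minimum of AVC. VC = 93q - 24q^2 + 2q^3, so AVC = 93 - 24q + 2q^2.
dAVC/dq = -24 + 4q = 0 gives q = 6. min AVC = 93 - 24·6 + 2·6^2 = 21.
For P < $21 the firm produces nothing.

$21 per unit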